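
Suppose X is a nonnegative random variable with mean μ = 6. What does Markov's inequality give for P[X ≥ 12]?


μ = E[X] = 6, a = 12.
Markov: P[X ≥ 12] ≤ μ/a = (6)/12 = 1/2.
Numerically: ≈ 0.5000.
(Since a = 12 > μ = 6.0000, the bound 1/2 is < 1 and informative.)

P[X ≥ 12] ≤ 1/2 ≈ 0.5000.


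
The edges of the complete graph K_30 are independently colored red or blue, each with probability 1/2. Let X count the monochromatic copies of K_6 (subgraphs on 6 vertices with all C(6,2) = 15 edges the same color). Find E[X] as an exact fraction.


Let X = Σ_S X_S over the C(30, 6) = 593775 subsets S of size 6, where X_S = 1 if the K_6 on S is monochromatic.
For a fixed S, the K_6 on S has C(6, 2) = 15 edges. P[all 15 edges red] = (1/2)^15, and likewise for blue, so P[monochromatic] = 2·(1/2)^15 = 2^{1 − 15} = 1/16384.
By linearity of expectation: E[X] = C(30, 6) · 2^{1 − 15} = 593775 · 1/16384 = 593775/16384.
Numerically: E[X] ≈ 36.24115.

E[X] = C(30,6)·2^(1−C(6,2)) = 593775/16384 ≈ 36.24115.


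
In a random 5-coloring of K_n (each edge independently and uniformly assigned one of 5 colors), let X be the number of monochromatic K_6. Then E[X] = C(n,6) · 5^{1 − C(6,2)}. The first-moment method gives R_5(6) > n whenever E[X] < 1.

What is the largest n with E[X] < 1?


We need C(n, 6) · 5^{1 − 15} < 1, i.e. C(n, 6) < 5^{15 − 1} = 6103515625.
Check values of n near the boundary:
  n = 128: C(128, 6) = 5423611200; 5423611200 < 6103515625? YES
  n = 129: C(129, 6) = 5688177600; 5688177600 < 6103515625? YES
  n = 130: C(130, 6) = 5963412000; 5963412000 < 6103515625? YES
  n = 131: C(131, 6) = 6249655776; 6249655776 < 6103515625? NO
The largest n with C(n, 6) < 6103515625 is n = 130 (where E[X] = 47707296/48828125 ≈ 0.9770). Hence R_5(6) > 130, i.e. R_5(6) ≥ 131.

Largest n = 130; hence R_5(6) > 130.


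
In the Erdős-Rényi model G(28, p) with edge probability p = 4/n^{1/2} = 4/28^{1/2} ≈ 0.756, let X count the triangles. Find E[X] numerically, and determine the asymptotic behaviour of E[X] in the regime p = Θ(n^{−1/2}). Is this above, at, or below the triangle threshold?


Number of potential triangles: C(28, 3) = 3276.
Each occurs with probability p³ ≈ (0.756)³ ≈ 4.31959e-01.
By linearity: E[X] = C(28, 3)·p³ ≈ 3276 · 4.31959e-01 ≈ 1415.099.
Since α = 1/2 < 1, p = c/n^{1/2} ≫ 1/n is above the triangle threshold p ~ 1/n. Asymptotically E[X] ~ (c³/6)·n^{3(1−α)} = (4³/6)·n^{1.5} → ∞; triangles are abundant w.h.p.

E[X] ≈ 1415.099; in regime p = Θ(1/n^{1/2}) E[X] diverges (above the triangle threshold p ~ 1/n).


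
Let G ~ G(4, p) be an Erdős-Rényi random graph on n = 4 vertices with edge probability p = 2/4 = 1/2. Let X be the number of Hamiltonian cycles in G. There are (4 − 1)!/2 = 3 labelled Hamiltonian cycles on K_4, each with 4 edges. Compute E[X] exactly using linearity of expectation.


K_4 has (4 − 1)!/2 = 3 labelled Hamiltonian cycles.
For each such Hamiltonian cycle H, let X_H = 1 if all 4 edges of H are present in G. Then P[X_H = 1] = p^{4} = (1/2)^{4} = 1/16.
Summing the indicators: E[X] = Σ_H E[X_H] = 3 · p^{4} = 3 · 1/16 = 3/16.
Numerically: E[X] ≈ 0.1875.

E[X] = 3 · (1/2)^{4} = 3/16 ≈ 0.1875.


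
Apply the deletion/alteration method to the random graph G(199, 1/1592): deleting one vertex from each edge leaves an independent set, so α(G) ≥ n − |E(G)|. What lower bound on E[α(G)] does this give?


E[|E(G)|] = C(199, 2)·p = 19701 · (1/1592) = 99/8.
E[α(G)] ≥ n − E[|E(G)|] = 199 − 99/8 = 1493/8.
Numerically: ≈ 186.625000.
(This is only a lower bound; the true E[α(G)] may be larger.)

E[α(G)] ≥ 1493/8 ≈ 186.625000.


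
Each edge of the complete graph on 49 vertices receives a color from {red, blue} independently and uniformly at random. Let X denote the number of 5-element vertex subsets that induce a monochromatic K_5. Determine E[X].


Let X = Σ_S X_S over the C(49, 5) = 1906884 subsets S of size 5, where X_S = 1 if the K_5 on S is monochromatic.
For a fixed S, the K_5 on S has C(5, 2) = 10 edges. P[all 10 edges red] = (1/2)^10, and likewise for blue, so P[monochromatic] = 2·(1/2)^10 = 2^{1 − 10} = 1/512.
By linearity: E[X] = C(49, 5) · 2^{1 − 10} = 1906884 · 1/512 = 476721/128.
Numerically: E[X] ≈ 3724.383.

E[X] = C(49,5)·2^(1−C(5,2)) = 476721/128 ≈ 3724.383.


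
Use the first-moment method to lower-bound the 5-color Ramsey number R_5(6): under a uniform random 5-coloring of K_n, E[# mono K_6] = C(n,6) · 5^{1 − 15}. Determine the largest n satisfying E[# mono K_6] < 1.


We need C(n, 6) · 5^{1 − 15} < 1, i.e. C(n, 6) < 5^{15 − 1} = 6103515625.
Check values of n near the boundary:
  n = 126: C(126, 6) = 4925156775; 4925156775 < 6103515625? YES
  n = 127: C(127, 6) = 5169379425; 5169379425 < 6103515625? YES
  n = 128: C(128, 6) = 5423611200; 5423611200 < 6103515625? YES
  n = 129: C(129, 6) = 5688177600; 5688177600 < 6103515625? YES
  n = 130: C(130, 6) = 5963412000; 5963412000 < 6103515625? YES
  n = 131: C(131, 6) = 6249655776; 6249655776 < 6103515625? NO
  n = 132: C(132, 6) = 6547258432; 6547258432 < 6103515625? NO
The largest n with C(n, 6) < 6103515625 is n = 130 (where E[X] = 47707296/48828125 ≈ 0.9770454). Hence R_5(6) > 130, i.e. R_5(6) ≥ 131.

Largest n = 130; hence R_5(6) > 130.


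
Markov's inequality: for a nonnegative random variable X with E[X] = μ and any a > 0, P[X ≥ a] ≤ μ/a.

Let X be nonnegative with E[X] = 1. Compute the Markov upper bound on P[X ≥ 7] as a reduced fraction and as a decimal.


μ = E[X] = 1, a = 7.
Markov: P[X ≥ 7] ≤ μ/a = (1)/7 = 1/7.
Numerically: ≈ 0.14286.
(Since a = 7 > μ = 1.00000, the bound 1/7 is < 1 and informative.)

P[X ≥ 7] ≤ 1/7 ≈ 0.14286.


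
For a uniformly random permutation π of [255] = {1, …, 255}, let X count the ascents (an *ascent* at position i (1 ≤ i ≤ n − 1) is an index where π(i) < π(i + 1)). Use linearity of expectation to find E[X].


Write X = Σ X_I over i = 1, …, 254, with X_I the indicator of one ascent.
There are 254 indicators.
For each fixed i, the pair (π(i), π(i+1)) is a uniformly random ordered pair of distinct values from {1, …, 255}; by symmetry P[π(i) < π(i+1)] = 1/2.
By linearity: E[X] = 254 · (1/2) = (255 − 1) · (1/2) = 127 ≈ 127.000000.

E[X] = 127 = 127.000000.


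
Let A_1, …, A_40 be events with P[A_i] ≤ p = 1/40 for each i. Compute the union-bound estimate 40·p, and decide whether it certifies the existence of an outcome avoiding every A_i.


Union bound: P[∪_{i=1}^{40} A_i] ≤ Σ_i P[A_i] ≤ 40·p = 40·(1/40) = 1.
Numerically: 1 ≈ 1.0000.
Is 1 < 1? NO.
Since the bound 1 is ≥ 1, the union bound is uninformative here; it does NOT by itself certify existence.

40·p = 1 ≈ 1.0000; existence NOT certified by the union bound.


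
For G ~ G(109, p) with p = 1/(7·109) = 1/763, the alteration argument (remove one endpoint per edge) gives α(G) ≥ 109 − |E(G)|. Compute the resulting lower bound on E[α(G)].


E[|E(G)|] = C(109, 2)·p = 5886 · (1/763) = 54/7.
E[α(G)] ≥ n − E[|E(G)|] = 109 − 54/7 = 709/7.
Numerically: ≈ 101.28571.
(This is only a lower bound; the true E[α(G)] may be larger.)

E[α(G)] ≥ 709/7 ≈ 101.28571.


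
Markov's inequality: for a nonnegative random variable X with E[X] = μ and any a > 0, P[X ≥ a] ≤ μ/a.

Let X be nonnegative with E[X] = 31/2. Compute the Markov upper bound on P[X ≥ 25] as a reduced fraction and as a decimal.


μ = E[X] = 31/2, a = 25.
Markov: P[X ≥ 25] ≤ μ/a = (31/2)/25 = 31/50.
Numerically: ≈ 0.6200.
(Since a = 25 > μ = 15.5000, the bound 31/50 is < 1 and informative.)

P[X ≥ 25] ≤ 31/50 ≈ 0.6200.


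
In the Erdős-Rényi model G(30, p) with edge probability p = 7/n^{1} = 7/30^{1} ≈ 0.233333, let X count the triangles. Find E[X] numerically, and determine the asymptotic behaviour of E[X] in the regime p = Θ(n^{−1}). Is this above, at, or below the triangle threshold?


Number of potential triangles: C(30, 3) = 4060.
Each occurs with probability p³ ≈ (0.233333)³ ≈ 1.27037037e-02.
By linearity: E[X] = C(30, 3)·p³ ≈ 4060 · 1.27037037e-02 ≈ 51.577037.
Here α = 1, so p = 7/n is exactly at the triangle threshold p ~ 1/n. Asymptotically E[X] → c³/6 = 7³/6 = 343/6 ≈ 57.166667, a bounded constant. In this regime the triangle count is asymptotically Poisson(c³/6).

E[X] ≈ 51.577037; in regime p = Θ(1/n^{1}) E[X] stays bounded (at the triangle threshold p ~ 1/n).


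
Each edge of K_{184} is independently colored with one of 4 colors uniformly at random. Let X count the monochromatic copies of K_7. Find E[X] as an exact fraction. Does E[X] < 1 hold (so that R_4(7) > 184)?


E[X] = C(184, 7) · 4^{1 − 21} = 1262216571096 · 4^{−20} = 1262216571096/1099511627776.
As a reduced fraction: E[X] = 157777071387/137438953472 ≈ 1.147979.
Is E[X] < 1? NO.
Since E[X] ≥ 1, the first-moment bound is inconclusive at n = 184; it does NOT by itself certify R_4(7) > 184.

E[X] = 157777071387/137438953472 ≈ 1.147979; E[X] ≥ 1; first-moment method inconclusive here.


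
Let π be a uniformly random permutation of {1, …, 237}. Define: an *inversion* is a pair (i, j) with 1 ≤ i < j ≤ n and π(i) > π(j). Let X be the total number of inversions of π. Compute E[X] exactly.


Write X = Σ X_I over the C(237, 2) = 27966 pairs i < j, with X_I the indicator of one inversion.
There are 27966 indicators.
For each fixed pair i < j, the values π(i) and π(j) are two distinct elements of {1, …, 237} in uniformly random order; by symmetry P[π(i) > π(j)] = 1/2.
By linearity: E[X] = 27966 · (1/2) = C(237, 2) · (1/2) = 27966/2 = 13983 ≈ 13983.00000.

E[X] = 13983 = 13983.00000.


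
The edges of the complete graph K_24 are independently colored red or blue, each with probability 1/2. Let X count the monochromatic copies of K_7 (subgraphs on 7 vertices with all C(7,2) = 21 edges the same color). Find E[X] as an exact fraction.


Let X = Σ_S X_S over the C(24, 7) = 346104 subsets S of size 7, where X_S = 1 if the K_7 on S is monochromatic.
For a fixed S, the K_7 on S has C(7, 2) = 21 edges. P[all 21 edges red] = (1/2)^21, and likewise for blue, so P[monochromatic] = 2·(1/2)^21 = 2^{1 − 21} = 1/1048576.
Summing: E[X] = C(24, 7) · 2^{1 − 21} = 346104 · 1/1048576 = 43263/131072.
Numerically: E[X] ≈ 0.33007.

E[X] = C(24,7)·2^(1−C(7,2)) = 43263/131072 ≈ 0.33007.


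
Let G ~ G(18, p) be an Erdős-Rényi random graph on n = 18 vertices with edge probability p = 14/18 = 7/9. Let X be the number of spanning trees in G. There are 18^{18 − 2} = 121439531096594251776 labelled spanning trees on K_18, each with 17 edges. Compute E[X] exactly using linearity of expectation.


K_18 has 18^{18 − 2} = 121439531096594251776 labelled spanning trees.
For each such spanning tree H, let X_H = 1 if all 17 edges of H are present in G. Then P[X_H = 1] = p^{17} = (7/9)^{17} = 232630513987207/16677181699666569.
By linearity of expectation: E[X] = Σ_H E[X_H] = 121439531096594251776 · p^{17} = 121439531096594251776 · 232630513987207/16677181699666569 = 15245673364665597952/9.
Numerically: E[X] ≈ 1.694e+18.

E[X] = 121439531096594251776 · (7/9)^{17} = 15245673364665597952/9 ≈ 1.694e+18.


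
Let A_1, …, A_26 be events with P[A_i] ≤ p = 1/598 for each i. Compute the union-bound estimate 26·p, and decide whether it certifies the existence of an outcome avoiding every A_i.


Union bound: P[∪_{i=1}^{26} A_i] ≤ Σ_i P[A_i] ≤ 26·p = 26·(1/598) = 1/23.
Numerically: 1/23 ≈ 0.0435.
Is 1/23 < 1? YES.
Since P[∪ A_i] ≤ 1/23 < 1, the complement has P[∩ A_i^c] ≥ 1 − 1/23 = 22/23 > 0, so some outcome avoids every A_i.

26·p = 1/23 ≈ 0.0435; existence CERTIFIED by the union bound.


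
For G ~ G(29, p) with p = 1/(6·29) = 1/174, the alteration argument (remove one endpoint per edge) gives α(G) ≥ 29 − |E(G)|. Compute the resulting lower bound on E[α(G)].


E[|E(G)|] = C(29, 2)·p = 406 · (1/174) = 7/3.
E[α(G)] ≥ n − E[|E(G)|] = 29 − 7/3 = 80/3.
Numerically: ≈ 26.667.
(This is only a lower bound; the true E[α(G)] may be larger.)

E[α(G)] ≥ 80/3 ≈ 26.667.


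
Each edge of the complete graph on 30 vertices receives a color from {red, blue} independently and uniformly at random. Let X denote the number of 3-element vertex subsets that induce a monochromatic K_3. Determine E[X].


Let X = Σ_S X_S over the C(30, 3) = 4060 subsets S of size 3, where X_S = 1 if the K_3 on S is monochromatic.
For a fixed S, the K_3 on S has C(3, 2) = 3 edges. P[all 3 edges red] = (1/2)^3, and likewise for blue, so P[monochromatic] = 2·(1/2)^3 = 2^{1 − 3} = 1/4.
By linearity of expectation: E[X] = C(30, 3) · 2^{1 − 3} = 4060 · 1/4 = 1015.
Numerically: E[X] ≈ 1015.0000.

E[X] = C(30,3)·2^(1−C(3,2)) = 1015 ≈ 1015.0000.


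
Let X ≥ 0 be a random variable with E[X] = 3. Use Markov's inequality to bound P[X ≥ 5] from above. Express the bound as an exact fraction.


μ = E[X] = 3, a = 5.
Markov: P[X ≥ 5] ≤ μ/a = (3)/5 = 3/5.
Numerically: ≈ 0.600.
(Since a = 5 > μ = 3.000, the bound 3/5 is < 1 and informative.)

P[X ≥ 5] ≤ 3/5 ≈ 0.600.


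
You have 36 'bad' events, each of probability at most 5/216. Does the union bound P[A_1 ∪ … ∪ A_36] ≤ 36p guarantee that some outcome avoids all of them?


Union bound: P[∪_{i=1}^{36} A_i] ≤ Σ_i P[A_i] ≤ 36·p = 36·(5/216) = 5/6.
Numerically: 5/6 ≈ 0.833333.
Is 5/6 < 1? YES.
Since P[∪ A_i] ≤ 5/6 < 1, the complement has P[∩ A_i^c] ≥ 1 − 5/6 = 1/6 > 0, so some outcome avoids every A_i.

36·p = 5/6 ≈ 0.833333; existence CERTIFIED by the union bound.


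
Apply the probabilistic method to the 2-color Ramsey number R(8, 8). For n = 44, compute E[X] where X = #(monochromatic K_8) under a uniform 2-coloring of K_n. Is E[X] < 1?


E[X] = C(44, 8) · 2^{1 − 28} = 177232627 · 2^{−27} = 177232627/134217728.
As a reduced fraction: E[X] = 177232627/134217728 ≈ 1.320486.
Is E[X] < 1? NO.
Since E[X] ≥ 1, the first-moment bound is inconclusive at n = 44; it does NOT by itself certify R(8, 8) > 44.

E[X] = 177232627/134217728 ≈ 1.320486; E[X] ≥ 1; first-moment method inconclusive here.


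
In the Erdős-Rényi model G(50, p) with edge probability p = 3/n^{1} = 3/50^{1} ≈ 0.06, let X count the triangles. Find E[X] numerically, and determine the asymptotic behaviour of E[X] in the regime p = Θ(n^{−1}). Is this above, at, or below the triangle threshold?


Number of potential triangles: C(50, 3) = 19600.
Each occurs with probability p³ ≈ (0.06)³ ≈ 2.160000e-04.
By linearity: E[X] = C(50, 3)·p³ ≈ 19600 · 2.160000e-04 ≈ 4.2336.
Here α = 1, so p = 3/n is exactly at the triangle threshold p ~ 1/n. Asymptotically E[X] → c³/6 = 3³/6 = 9/2 ≈ 4.5000, a bounded constant. In this regime the triangle count is asymptotically Poisson(c³/6).

E[X] ≈ 4.2336; in regime p = Θ(1/n^{1}) E[X] stays bounded (at the triangle threshold p ~ 1/n).


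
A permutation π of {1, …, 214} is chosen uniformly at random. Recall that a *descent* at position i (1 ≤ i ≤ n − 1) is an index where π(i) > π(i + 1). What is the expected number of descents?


Write X = Σ X_I over i = 1, …, 213, with X_I the indicator of one descent.
There are 213 indicators.
For each fixed i, the pair (π(i), π(i+1)) is a uniformly random ordered pair of distinct values from {1, …, 214}; by symmetry P[π(i) > π(i+1)] = 1/2.
By linearity: E[X] = 213 · (1/2) = (214 − 1) · (1/2) = 213/2 ≈ 106.500.

E[X] = 213/2 = 106.500.


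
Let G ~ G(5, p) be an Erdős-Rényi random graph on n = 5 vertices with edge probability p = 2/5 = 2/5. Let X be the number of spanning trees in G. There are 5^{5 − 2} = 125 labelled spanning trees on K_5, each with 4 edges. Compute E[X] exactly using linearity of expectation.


K_5 has 5^{5 − 2} = 125 labelled spanning trees.
For each such spanning tree H, let X_H = 1 if all 4 edges of H are present in G. Then P[X_H = 1] = p^{4} = (2/5)^{4} = 16/625.
By linearity: E[X] = Σ_H E[X_H] = 125 · p^{4} = 125 · 16/625 = 16/5.
Numerically: E[X] ≈ 3.2.

E[X] = 125 · (2/5)^{4} = 16/5 ≈ 3.2.


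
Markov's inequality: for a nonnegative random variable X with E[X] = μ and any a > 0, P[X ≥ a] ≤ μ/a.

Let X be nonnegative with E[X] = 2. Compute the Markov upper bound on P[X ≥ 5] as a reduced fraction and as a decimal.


μ = E[X] = 2, a = 5.
Markov: P[X ≥ 5] ≤ μ/a = (2)/5 = 2/5.
Numerically: ≈ 0.400000.
(Since a = 5 > μ = 2.000000, the bound 2/5 is < 1 and informative.)

P[X ≥ 5] ≤ 2/5 ≈ 0.400000.


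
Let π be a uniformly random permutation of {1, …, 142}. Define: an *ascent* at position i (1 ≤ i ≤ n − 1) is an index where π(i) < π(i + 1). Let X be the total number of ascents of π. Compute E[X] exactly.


Write X = Σ X_I over i = 1, …, 141, with X_I the indicator of one ascent.
There are 141 indicators.
For each fixed i, the pair (π(i), π(i+1)) is a uniformly random ordered pair of distinct values from {1, …, 142}; by symmetry P[π(i) < π(i+1)] = 1/2.
By linearity: E[X] = 141 · (1/2) = (142 − 1) · (1/2) = 141/2 ≈ 70.500000.

E[X] = 141/2 = 70.500000.


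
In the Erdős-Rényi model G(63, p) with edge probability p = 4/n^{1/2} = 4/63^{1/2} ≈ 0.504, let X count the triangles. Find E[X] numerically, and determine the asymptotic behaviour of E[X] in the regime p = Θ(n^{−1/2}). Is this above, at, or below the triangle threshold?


Number of potential triangles: C(63, 3) = 39711.
Each occurs with probability p³ ≈ (0.504)³ ≈ 1.279880e-01.
By linearity: E[X] = C(63, 3)·p³ ≈ 39711 · 1.279880e-01 ≈ 5082.5303.
Since α = 1/2 < 1, p = c/n^{1/2} ≫ 1/n is above the triangle threshold p ~ 1/n. Asymptotically E[X] ~ (c³/6)·n^{3(1−α)} = (4³/6)·n^{1.5} → ∞; triangles are abundant w.h.p.

E[X] ≈ 5082.5303; in regime p = Θ(1/n^{1/2}) E[X] diverges (above the triangle threshold p ~ 1/n).


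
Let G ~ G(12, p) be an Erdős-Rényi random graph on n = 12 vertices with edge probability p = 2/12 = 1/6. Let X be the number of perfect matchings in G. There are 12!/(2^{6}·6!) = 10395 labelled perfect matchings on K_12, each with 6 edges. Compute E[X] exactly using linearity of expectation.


K_12 has 12!/(2^{6}·6!) = 10395 labelled perfect matchings.
For each such perfect matching H, let X_H = 1 if all 6 edges of H are present in G. Then P[X_H = 1] = p^{6} = (1/6)^{6} = 1/46656.
By linearity of expectation: E[X] = Σ_H E[X_H] = 10395 · p^{6} = 10395 · 1/46656 = 385/1728.
Numerically: E[X] ≈ 0.222801.

E[X] = 10395 · (1/6)^{6} = 385/1728 ≈ 0.222801.


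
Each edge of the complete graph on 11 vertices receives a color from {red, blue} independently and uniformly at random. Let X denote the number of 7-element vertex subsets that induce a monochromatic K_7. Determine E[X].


Let X = Σ_S X_S over the C(11, 7) = 330 subsets S of size 7, where X_S = 1 if the K_7 on S is monochromatic.
For a fixed S, the K_7 on S has C(7, 2) = 21 edges. P[all 21 edges red] = (1/2)^21, and likewise for blue, so P[monochromatic] = 2·(1/2)^21 = 2^{1 − 21} = 1/1048576.
By linearity of expectation: E[X] = C(11, 7) · 2^{1 − 21} = 330 · 1/1048576 = 165/524288.
Numerically: E[X] ≈ 0.0003.

E[X] = C(11,7)·2^(1−C(7,2)) = 165/524288 ≈ 0.0003.


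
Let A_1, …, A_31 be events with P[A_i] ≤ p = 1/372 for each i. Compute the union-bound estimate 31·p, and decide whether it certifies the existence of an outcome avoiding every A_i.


Union bound: P[∪_{i=1}^{31} A_i] ≤ Σ_i P[A_i] ≤ 31·p = 31·(1/372) = 1/12.
Numerically: 1/12 ≈ 0.083.
Is 1/12 < 1? YES.
Since P[∪ A_i] ≤ 1/12 < 1, the complement has P[∩ A_i^c] ≥ 1 − 1/12 = 11/12 > 0, so some outcome avoids every A_i.

31·p = 1/12 ≈ 0.083; existence CERTIFIED by the union bound.


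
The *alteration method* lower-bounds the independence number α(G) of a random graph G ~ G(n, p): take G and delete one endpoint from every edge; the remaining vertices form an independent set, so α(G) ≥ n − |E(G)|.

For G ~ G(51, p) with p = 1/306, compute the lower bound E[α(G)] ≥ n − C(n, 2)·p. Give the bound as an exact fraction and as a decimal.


E[|E(G)|] = C(51, 2)·p = 1275 · (1/306) = 25/6.
E[α(G)] ≥ n − E[|E(G)|] = 51 − 25/6 = 281/6.
Numerically: ≈ 46.833333.
(This is only a lower bound; the true E[α(G)] may be larger.)

E[α(G)] ≥ 281/6 ≈ 46.833333.


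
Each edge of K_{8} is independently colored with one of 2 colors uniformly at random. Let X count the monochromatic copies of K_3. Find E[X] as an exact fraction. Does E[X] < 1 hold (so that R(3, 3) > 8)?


E[X] = C(8, 3) · 2^{1 − 3} = 56 · 2^{−2} = 56/4.
As a reduced fraction: E[X] = 14 ≈ 14.00000.
Is E[X] < 1? NO.
Since E[X] ≥ 1, the first-moment bound is inconclusive at n = 8; it does NOT by itself certify R(3, 3) > 8.

E[X] = 14 ≈ 14.00000; E[X] ≥ 1; first-moment method inconclusive here.


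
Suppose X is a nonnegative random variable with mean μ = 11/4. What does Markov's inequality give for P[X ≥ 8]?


μ = E[X] = 11/4, a = 8.
Markov: P[X ≥ 8] ≤ μ/a = (11/4)/8 = 11/32.
Numerically: ≈ 0.343750.
(Since a = 8 > μ = 2.750000, the bound 11/32 is < 1 and informative.)

P[X ≥ 8] ≤ 11/32 ≈ 0.343750.


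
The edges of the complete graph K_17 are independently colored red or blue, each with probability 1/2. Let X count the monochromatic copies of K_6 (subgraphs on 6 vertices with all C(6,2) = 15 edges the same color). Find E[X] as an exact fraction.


Let X = Σ_S X_S over the C(17, 6) = 12376 subsets S of size 6, where X_S = 1 if the K_6 on S is monochromatic.
For a fixed S, the K_6 on S has C(6, 2) = 15 edges. P[all 15 edges red] = (1/2)^15, and likewise for blue, so P[monochromatic] = 2·(1/2)^15 = 2^{1 − 15} = 1/16384.
By linearity: E[X] = C(17, 6) · 2^{1 − 15} = 12376 · 1/16384 = 1547/2048.
Numerically: E[X] ≈ 0.75537.

E[X] = C(17,6)·2^(1−C(6,2)) = 1547/2048 ≈ 0.75537.


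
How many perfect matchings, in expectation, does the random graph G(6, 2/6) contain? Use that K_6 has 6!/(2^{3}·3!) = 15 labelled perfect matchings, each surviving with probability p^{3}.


K_6 has 6!/(2^{3}·3!) = 15 labelled perfect matchings.
For each such perfect matching H, let X_H = 1 if all 3 edges of H are present in G. Then P[X_H = 1] = p^{3} = (1/3)^{3} = 1/27.
By linearity: E[X] = Σ_H E[X_H] = 15 · p^{3} = 15 · 1/27 = 5/9.
Numerically: E[X] ≈ 0.555556.

E[X] = 15 · (1/3)^{3} = 5/9 ≈ 0.555556.


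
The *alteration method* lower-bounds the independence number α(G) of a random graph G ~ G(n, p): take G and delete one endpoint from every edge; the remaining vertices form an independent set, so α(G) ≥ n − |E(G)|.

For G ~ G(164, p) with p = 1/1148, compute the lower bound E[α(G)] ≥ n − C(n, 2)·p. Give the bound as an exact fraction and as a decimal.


E[|E(G)|] = C(164, 2)·p = 13366 · (1/1148) = 163/14.
E[α(G)] ≥ n − E[|E(G)|] = 164 − 163/14 = 2133/14.
Numerically: ≈ 152.357.
(This is only a lower bound; the true E[α(G)] may be larger.)

E[α(G)] ≥ 2133/14 ≈ 152.357.


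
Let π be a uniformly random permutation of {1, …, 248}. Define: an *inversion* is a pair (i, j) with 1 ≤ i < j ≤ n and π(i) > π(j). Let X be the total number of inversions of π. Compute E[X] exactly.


Write X = Σ X_I over the C(248, 2) = 30628 pairs i < j, with X_I the indicator of one inversion.
There are 30628 indicators.
For each fixed pair i < j, the values π(i) and π(j) are two distinct elements of {1, …, 248} in uniformly random order; by symmetry P[π(i) > π(j)] = 1/2.
By linearity: E[X] = 30628 · (1/2) = C(248, 2) · (1/2) = 30628/2 = 15314 ≈ 15314.0000.

E[X] = 15314 = 15314.0000.


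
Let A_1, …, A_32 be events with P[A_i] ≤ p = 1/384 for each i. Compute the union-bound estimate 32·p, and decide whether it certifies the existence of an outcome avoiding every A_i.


Union bound: P[∪_{i=1}^{32} A_i] ≤ Σ_i P[A_i] ≤ 32·p = 32·(1/384) = 1/12.
Numerically: 1/12 ≈ 0.0833333.
Is 1/12 < 1? YES.
Since P[∪ A_i] ≤ 1/12 < 1, the complement has P[∩ A_i^c] ≥ 1 − 1/12 = 11/12 > 0, so some outcome avoids every A_i.

32·p = 1/12 ≈ 0.0833333; existence CERTIFIED by the union bound.


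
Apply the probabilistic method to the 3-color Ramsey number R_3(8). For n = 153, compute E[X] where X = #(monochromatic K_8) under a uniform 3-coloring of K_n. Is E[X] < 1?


E[X] = C(153, 8) · 3^{1 − 28} = 6183023199255 · 3^{−27} = 6183023199255/7625597484987.
As a reduced fraction: E[X] = 687002577695/847288609443 ≈ 0.8108.
Is E[X] < 1? YES.
Since E[X] < 1, there exists a 3-coloring of K_{153} with no monochromatic K_8; hence R_3(8) > 153.

E[X] = 687002577695/847288609443 ≈ 0.8108; E[X] < 1, so R_3(8) > 153.


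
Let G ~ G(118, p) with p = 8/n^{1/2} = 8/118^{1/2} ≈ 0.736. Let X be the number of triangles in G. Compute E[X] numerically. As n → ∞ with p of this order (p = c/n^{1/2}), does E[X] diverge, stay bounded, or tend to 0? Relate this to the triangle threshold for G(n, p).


Number of potential triangles: C(118, 3) = 266916.
Each occurs with probability p³ ≈ (0.736)³ ≈ 3.99436e-01.
By linearity: E[X] = C(118, 3)·p³ ≈ 266916 · 3.99436e-01 ≈ 106615.797.
Since α = 1/2 < 1, p = c/n^{1/2} ≫ 1/n is above the triangle threshold p ~ 1/n. Asymptotically E[X] ~ (c³/6)·n^{3(1−α)} = (8³/6)·n^{1.5} → ∞; triangles are abundant w.h.p.

E[X] ≈ 106615.797; in regime p = Θ(1/n^{1/2}) E[X] diverges (above the triangle threshold p ~ 1/n).


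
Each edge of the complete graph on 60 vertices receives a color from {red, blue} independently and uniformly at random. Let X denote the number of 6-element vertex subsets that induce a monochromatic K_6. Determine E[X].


Let X = Σ_S X_S over the C(60, 6) = 50063860 subsets S of size 6, where X_S = 1 if the K_6 on S is monochromatic.
For a fixed S, the K_6 on S has C(6, 2) = 15 edges. P[all 15 edges red] = (1/2)^15, and likewise for blue, so P[monochromatic] = 2·(1/2)^15 = 2^{1 − 15} = 1/16384.
By linearity of expectation: E[X] = C(60, 6) · 2^{1 − 15} = 50063860 · 1/16384 = 12515965/4096.
Numerically: E[X] ≈ 3055.655518.

E[X] = C(60,6)·2^(1−C(6,2)) = 12515965/4096 ≈ 3055.655518.


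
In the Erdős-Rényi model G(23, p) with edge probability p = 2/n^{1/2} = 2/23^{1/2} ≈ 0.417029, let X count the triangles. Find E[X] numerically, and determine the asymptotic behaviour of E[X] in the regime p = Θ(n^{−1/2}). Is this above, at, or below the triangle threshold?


Number of potential triangles: C(23, 3) = 1771.
Each occurs with probability p³ ≈ (0.417029)³ ≈ 7.25267527e-02.
By linearity: E[X] = C(23, 3)·p³ ≈ 1771 · 7.25267527e-02 ≈ 128.444879.
Since α = 1/2 < 1, p = c/n^{1/2} ≫ 1/n is above the triangle threshold p ~ 1/n. Asymptotically E[X] ~ (c³/6)·n^{3(1−α)} = (2³/6)·n^{1.5} → ∞; triangles are abundant w.h.p.

E[X] ≈ 128.444879; in regime p = Θ(1/n^{1/2}) E[X] diverges (above the triangle threshold p ~ 1/n).


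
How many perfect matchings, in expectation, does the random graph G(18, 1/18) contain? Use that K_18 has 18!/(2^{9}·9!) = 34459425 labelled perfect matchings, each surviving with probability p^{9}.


K_18 has 18!/(2^{9}·9!) = 34459425 labelled perfect matchings.
For each such perfect matching H, let X_H = 1 if all 9 edges of H are present in G. Then P[X_H = 1] = p^{9} = (1/18)^{9} = 1/198359290368.
By linearity: E[X] = Σ_H E[X_H] = 34459425 · p^{9} = 34459425 · 1/198359290368 = 425425/2448880128.
Numerically: E[X] ≈ 0.0001737.

E[X] = 34459425 · (1/18)^{9} = 425425/2448880128 ≈ 0.0001737.


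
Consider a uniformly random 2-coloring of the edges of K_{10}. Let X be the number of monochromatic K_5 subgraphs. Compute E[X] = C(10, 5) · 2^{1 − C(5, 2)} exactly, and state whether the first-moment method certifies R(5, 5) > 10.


E[X] = C(10, 5) · 2^{1 − 10} = 252 · 2^{−9} = 252/512.
As a reduced fraction: E[X] = 63/128 ≈ 0.492188.
Is E[X] < 1? YES.
Since E[X] < 1, there exists a 2-coloring of K_{10} with no monochromatic K_5; hence R(5, 5) > 10.

E[X] = 63/128 ≈ 0.492188; E[X] < 1, so R(5, 5) > 10.


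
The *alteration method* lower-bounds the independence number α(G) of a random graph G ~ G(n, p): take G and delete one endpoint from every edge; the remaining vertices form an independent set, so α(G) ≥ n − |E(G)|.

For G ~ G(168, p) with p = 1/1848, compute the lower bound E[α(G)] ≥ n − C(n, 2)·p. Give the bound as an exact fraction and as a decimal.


E[|E(G)|] = C(168, 2)·p = 14028 · (1/1848) = 167/22.
E[α(G)] ≥ n − E[|E(G)|] = 168 − 167/22 = 3529/22.
Numerically: ≈ 160.40909.
(This is only a lower bound; the true E[α(G)] may be larger.)

E[α(G)] ≥ 3529/22 ≈ 160.40909.


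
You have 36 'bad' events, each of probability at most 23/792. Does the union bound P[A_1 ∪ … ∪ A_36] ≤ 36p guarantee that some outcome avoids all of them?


Union bound: P[∪_{i=1}^{36} A_i] ≤ Σ_i P[A_i] ≤ 36·p = 36·(23/792) = 23/22.
Numerically: 23/22 ≈ 1.0454545.
Is 23/22 < 1? NO.
Since the bound 23/22 is ≥ 1, the union bound is uninformative here; it does NOT by itself certify existence.

36·p = 23/22 ≈ 1.0454545; existence NOT certified by the union bound.


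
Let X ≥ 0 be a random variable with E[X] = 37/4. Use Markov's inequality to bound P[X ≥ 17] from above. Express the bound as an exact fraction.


μ = E[X] = 37/4, a = 17.
Markov: P[X ≥ 17] ≤ μ/a = (37/4)/17 = 37/68.
Numerically: ≈ 0.5441.
(Since a = 17 > μ = 9.2500, the bound 37/68 is < 1 and informative.)

P[X ≥ 17] ≤ 37/68 ≈ 0.5441.


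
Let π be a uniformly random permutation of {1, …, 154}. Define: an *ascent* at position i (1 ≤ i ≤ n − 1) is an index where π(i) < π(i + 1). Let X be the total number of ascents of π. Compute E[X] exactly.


Write X = Σ X_I over i = 1, …, 153, with X_I the indicator of one ascent.
There are 153 indicators.
For each fixed i, the pair (π(i), π(i+1)) is a uniformly random ordered pair of distinct values from {1, …, 154}; by symmetry P[π(i) < π(i+1)] = 1/2.
By linearity: E[X] = 153 · (1/2) = (154 − 1) · (1/2) = 153/2 ≈ 76.50000.

E[X] = 153/2 = 76.50000.


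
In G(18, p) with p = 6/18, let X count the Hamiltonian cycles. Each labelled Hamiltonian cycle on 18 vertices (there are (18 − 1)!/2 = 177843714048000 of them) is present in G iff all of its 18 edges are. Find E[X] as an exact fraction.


K_18 has (18 − 1)!/2 = 177843714048000 labelled Hamiltonian cycles.
For each such Hamiltonian cycle H, let X_H = 1 if all 18 edges of H are present in G. Then P[X_H = 1] = p^{18} = (1/3)^{18} = 1/387420489.
By linearity: E[X] = Σ_H E[X_H] = 177843714048000 · p^{18} = 177843714048000 · 1/387420489 = 243955712000/531441.
Numerically: E[X] ≈ 459046.

E[X] = 177843714048000 · (1/3)^{18} = 243955712000/531441 ≈ 459046.


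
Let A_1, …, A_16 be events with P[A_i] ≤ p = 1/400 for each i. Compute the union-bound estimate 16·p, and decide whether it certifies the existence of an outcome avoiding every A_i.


Union bound: P[∪_{i=1}^{16} A_i] ≤ Σ_i P[A_i] ≤ 16·p = 16·(1/400) = 1/25.
Numerically: 1/25 ≈ 0.0400.
Is 1/25 < 1? YES.
Since P[∪ A_i] ≤ 1/25 < 1, the complement has P[∩ A_i^c] ≥ 1 − 1/25 = 24/25 > 0, so some outcome avoids every A_i.

16·p = 1/25 ≈ 0.0400; existence CERTIFIED by the union bound.


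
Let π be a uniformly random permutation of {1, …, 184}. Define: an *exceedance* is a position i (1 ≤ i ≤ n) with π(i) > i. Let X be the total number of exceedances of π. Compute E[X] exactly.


Write X = Σ_{i=1}^{184} X_i, where X_i = 1_{π(i) > i}.
For each fixed i, π(i) is uniform over {1, …, 184} (marginal of a uniform permutation), so P[π(i) > i] = (n − i)/n. Summing: Σ_{i=1}^{184} (n − i)/n = (0 + 1 + … + 183)/184 = 184(184 − 1)/(2·184) = (184 − 1)/2.
Hence E[X] = Σ_{i=1}^{184} (184 − i)/184 = 183/2 ≈ 91.500.

E[X] = 183/2 = 91.500.


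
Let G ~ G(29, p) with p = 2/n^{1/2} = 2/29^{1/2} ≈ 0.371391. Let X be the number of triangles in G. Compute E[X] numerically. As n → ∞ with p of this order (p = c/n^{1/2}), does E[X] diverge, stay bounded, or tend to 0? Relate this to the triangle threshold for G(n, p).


Number of potential triangles: C(29, 3) = 3654.
Each occurs with probability p³ ≈ (0.371391)³ ≈ 5.12263002e-02.
By linearity: E[X] = C(29, 3)·p³ ≈ 3654 · 5.12263002e-02 ≈ 187.180901.
Since α = 1/2 < 1, p = c/n^{1/2} ≫ 1/n is above the triangle threshold p ~ 1/n. Asymptotically E[X] ~ (c³/6)·n^{3(1−α)} = (2³/6)·n^{1.5} → ∞; triangles are abundant w.h.p.

E[X] ≈ 187.180901; in regime p = Θ(1/n^{1/2}) E[X] diverges (above the triangle threshold p ~ 1/n).


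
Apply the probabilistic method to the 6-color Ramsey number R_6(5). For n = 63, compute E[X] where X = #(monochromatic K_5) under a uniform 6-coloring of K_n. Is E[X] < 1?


E[X] = C(63, 5) · 6^{1 − 10} = 7028847 · 6^{−9} = 7028847/10077696.
As a reduced fraction: E[X] = 780983/1119744 ≈ 0.697.
Is E[X] < 1? YES.
Since E[X] < 1, there exists a 6-coloring of K_{63} with no monochromatic K_5; hence R_6(5) > 63.

E[X] = 780983/1119744 ≈ 0.697; E[X] < 1, so R_6(5) > 63.


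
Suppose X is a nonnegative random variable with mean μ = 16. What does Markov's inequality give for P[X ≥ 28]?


μ = E[X] = 16, a = 28.
Markov: P[X ≥ 28] ≤ μ/a = (16)/28 = 4/7.
Numerically: ≈ 0.571.
(Since a = 28 > μ = 16.000, the bound 4/7 is < 1 and informative.)

P[X ≥ 28] ≤ 4/7 ≈ 0.571.


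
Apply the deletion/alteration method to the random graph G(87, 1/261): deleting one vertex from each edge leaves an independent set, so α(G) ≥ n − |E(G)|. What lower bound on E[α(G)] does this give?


E[|E(G)|] = C(87, 2)·p = 3741 · (1/261) = 43/3.
E[α(G)] ≥ n − E[|E(G)|] = 87 − 43/3 = 218/3.
Numerically: ≈ 72.666667.
(This is only a lower bound; the true E[α(G)] may be larger.)

E[α(G)] ≥ 218/3 ≈ 72.666667.


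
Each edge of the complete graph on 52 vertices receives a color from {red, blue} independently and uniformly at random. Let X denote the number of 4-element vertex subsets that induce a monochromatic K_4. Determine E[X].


Let X = Σ_S X_S over the C(52, 4) = 270725 subsets S of size 4, where X_S = 1 if the K_4 on S is monochromatic.
For a fixed S, the K_4 on S has C(4, 2) = 6 edges. P[all 6 edges red] = (1/2)^6, and likewise for blue, so P[monochromatic] = 2·(1/2)^6 = 2^{1 − 6} = 1/32.
By linearity of expectation: E[X] = C(52, 4) · 2^{1 − 6} = 270725 · 1/32 = 270725/32.
Numerically: E[X] ≈ 8460.1562.

E[X] = C(52,4)·2^(1−C(4,2)) = 270725/32 ≈ 8460.1562.


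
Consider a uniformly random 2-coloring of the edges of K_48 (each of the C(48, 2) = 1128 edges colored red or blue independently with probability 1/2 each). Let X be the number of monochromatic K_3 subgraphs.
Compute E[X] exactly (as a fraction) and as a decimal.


Let X = Σ_S X_S over the C(48, 3) = 17296 subsets S of size 3, where X_S = 1 if the K_3 on S is monochromatic.
For a fixed S, the K_3 on S has C(3, 2) = 3 edges. P[all 3 edges red] = (1/2)^3, and likewise for blue, so P[monochromatic] = 2·(1/2)^3 = 2^{1 − 3} = 1/4.
By linearity: E[X] = C(48, 3) · 2^{1 − 3} = 17296 · 1/4 = 4324.
Numerically: E[X] ≈ 4324.000000.

E[X] = C(48,3)·2^(1−C(3,2)) = 4324 ≈ 4324.000000.


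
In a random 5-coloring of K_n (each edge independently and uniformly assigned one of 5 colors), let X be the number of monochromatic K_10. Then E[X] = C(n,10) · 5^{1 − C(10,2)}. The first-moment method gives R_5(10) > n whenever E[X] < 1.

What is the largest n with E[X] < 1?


We need C(n, 10) · 5^{1 − 45} < 1, i.e. C(n, 10) < 5^{45 − 1} = 5684341886080801486968994140625.
Check values of n near the boundary:
  n = 5390: C(5390, 10) = 5655833965919099070255434039753; 5655833965919099070255434039753 < 5684341886080801486968994140625? YES
  n = 5391: C(5391, 10) = 5666344714787188828795213697883; 5666344714787188828795213697883 < 5684341886080801486968994140625? YES
  n = 5392: C(5392, 10) = 5676873040158402483252283957448; 5676873040158402483252283957448 < 5684341886080801486968994140625? YES
  n = 5393: C(5393, 10) = 5687418968154238267170642278008; 5687418968154238267170642278008 < 5684341886080801486968994140625? NO
The largest n with C(n, 10) < 5684341886080801486968994140625 is n = 5392 (where E[X] = 5676873040158402483252283957448/5684341886080801486968994140625 ≈ 0.99869). Hence R_5(10) > 5392, i.e. R_5(10) ≥ 5393.

Largest n = 5392; hence R_5(10) > 5392.


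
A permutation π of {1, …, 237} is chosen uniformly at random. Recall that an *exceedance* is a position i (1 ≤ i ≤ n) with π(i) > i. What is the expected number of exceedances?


Write X = Σ_{i=1}^{237} X_i, where X_i = 1_{π(i) > i}.
For each fixed i, π(i) is uniform over {1, …, 237} (marginal of a uniform permutation), so P[π(i) > i] = (n − i)/n. Summing: Σ_{i=1}^{237} (n − i)/n = (0 + 1 + … + 236)/237 = 237(237 − 1)/(2·237) = (237 − 1)/2.
Hence E[X] = Σ_{i=1}^{237} (237 − i)/237 = 118 ≈ 118.000.

E[X] = 118 = 118.000.


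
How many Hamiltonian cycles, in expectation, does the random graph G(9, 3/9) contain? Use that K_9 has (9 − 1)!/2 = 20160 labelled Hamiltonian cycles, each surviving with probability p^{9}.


K_9 has (9 − 1)!/2 = 20160 labelled Hamiltonian cycles.
For each such Hamiltonian cycle H, let X_H = 1 if all 9 edges of H are present in G. Then P[X_H = 1] = p^{9} = (1/3)^{9} = 1/19683.
By linearity of expectation: E[X] = Σ_H E[X_H] = 20160 · p^{9} = 20160 · 1/19683 = 2240/2187.
Numerically: E[X] ≈ 1.0242.

E[X] = 20160 · (1/3)^{9} = 2240/2187 ≈ 1.0242.


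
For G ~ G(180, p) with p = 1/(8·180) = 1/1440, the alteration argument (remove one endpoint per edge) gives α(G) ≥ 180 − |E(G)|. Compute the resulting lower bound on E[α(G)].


E[|E(G)|] = C(180, 2)·p = 16110 · (1/1440) = 179/16.
E[α(G)] ≥ n − E[|E(G)|] = 180 − 179/16 = 2701/16.
Numerically: ≈ 168.8125.
(This is only a lower bound; the true E[α(G)] may be larger.)

E[α(G)] ≥ 2701/16 ≈ 168.8125.


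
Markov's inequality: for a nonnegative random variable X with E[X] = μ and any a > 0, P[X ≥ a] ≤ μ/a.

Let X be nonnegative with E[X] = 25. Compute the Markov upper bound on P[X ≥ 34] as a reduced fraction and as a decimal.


μ = E[X] = 25, a = 34.
Markov: P[X ≥ 34] ≤ μ/a = (25)/34 = 25/34.
Numerically: ≈ 0.7353.
(Since a = 34 > μ = 25.0000, the bound 25/34 is < 1 and informative.)

P[X ≥ 34] ≤ 25/34 ≈ 0.7353.


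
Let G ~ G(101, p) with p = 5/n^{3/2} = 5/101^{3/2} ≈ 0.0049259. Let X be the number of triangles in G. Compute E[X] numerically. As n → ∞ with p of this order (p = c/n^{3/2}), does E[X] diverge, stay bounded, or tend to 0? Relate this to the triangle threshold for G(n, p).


Number of potential triangles: C(101, 3) = 166650.
Each occurs with probability p³ ≈ (0.0049259)³ ≈ 1.1952640e-07.
By linearity: E[X] = C(101, 3)·p³ ≈ 166650 · 1.1952640e-07 ≈ 0.01992.
Since α = 3/2 > 1, p = c/n^{3/2} = o(1/n) is below the triangle threshold p ~ 1/n. Asymptotically E[X] ~ (c³/6)·n^{3(1−α)} = (5³/6)·n^{-1.5} → 0, so by Markov's inequality G has no triangles w.h.p.

E[X] ≈ 0.01992; in regime p = Θ(1/n^{3/2}) E[X] tends to 0 (below the triangle threshold p ~ 1/n).


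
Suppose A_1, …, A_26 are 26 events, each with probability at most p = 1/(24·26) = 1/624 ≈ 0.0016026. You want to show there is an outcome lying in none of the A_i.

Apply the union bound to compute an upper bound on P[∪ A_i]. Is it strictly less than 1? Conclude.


Union bound: P[∪_{i=1}^{26} A_i] ≤ Σ_i P[A_i] ≤ 26·p = 26·(1/624) = 1/24.
Numerically: 1/24 ≈ 0.0416667.
Is 1/24 < 1? YES.
Since P[∪ A_i] ≤ 1/24 < 1, the complement has P[∩ A_i^c] ≥ 1 − 1/24 = 23/24 > 0, so some outcome avoids every A_i.

26·p = 1/24 ≈ 0.0416667; existence CERTIFIED by the union bound.


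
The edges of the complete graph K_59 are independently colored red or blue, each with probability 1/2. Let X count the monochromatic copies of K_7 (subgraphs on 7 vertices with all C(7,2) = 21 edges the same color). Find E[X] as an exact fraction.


Let X = Σ_S X_S over the C(59, 7) = 341149446 subsets S of size 7, where X_S = 1 if the K_7 on S is monochromatic.
For a fixed S, the K_7 on S has C(7, 2) = 21 edges. P[all 21 edges red] = (1/2)^21, and likewise for blue, so P[monochromatic] = 2·(1/2)^21 = 2^{1 − 21} = 1/1048576.
Summing: E[X] = C(59, 7) · 2^{1 − 21} = 341149446 · 1/1048576 = 170574723/524288.
Numerically: E[X] ≈ 325.345.

E[X] = C(59,7)·2^(1−C(7,2)) = 170574723/524288 ≈ 325.345.
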